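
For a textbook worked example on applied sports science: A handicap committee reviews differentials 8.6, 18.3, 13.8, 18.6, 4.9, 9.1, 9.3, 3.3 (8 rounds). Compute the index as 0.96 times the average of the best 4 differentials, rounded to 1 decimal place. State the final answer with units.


All differentials: 8.6, 18.3, 13.8, 18.6, 4.9, 9.1, 9.3, 3.3
Sorted: 3.3, 4.9, 8.6, 9.1, 9.3, 13.8, 18.3, 18.6
Best 4: 3.3, 4.9, 8.6, 9.1
Average of best = 25.9 / 4 = 6.475
Raw index = 6.475 * 0.96 = 6.216
Handicap index = round(6.216, 1) = 6.2

6.2


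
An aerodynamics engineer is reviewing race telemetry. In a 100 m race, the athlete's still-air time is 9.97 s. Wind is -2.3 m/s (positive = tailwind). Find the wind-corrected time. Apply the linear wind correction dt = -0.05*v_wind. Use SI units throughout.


dt = -0.05 * v_wind = -0.05 * -2.3 = 0.115 s
t_corrected = t_still + dt = 9.97 + (0.115)
t_corrected = 10.085 s

10.085 s


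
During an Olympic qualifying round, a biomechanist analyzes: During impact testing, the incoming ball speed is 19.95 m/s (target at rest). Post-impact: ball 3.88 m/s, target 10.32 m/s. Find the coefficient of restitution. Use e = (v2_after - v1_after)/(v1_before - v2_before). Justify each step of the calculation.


e = (v2_after - v1_after) / (v1_before - v2_before)
Numerator = 10.32 - 3.88 = 6.44
Denominator = 19.95 - 0 = 19.95
e = 6.44 / 19.95 = 0.3228

0.3228


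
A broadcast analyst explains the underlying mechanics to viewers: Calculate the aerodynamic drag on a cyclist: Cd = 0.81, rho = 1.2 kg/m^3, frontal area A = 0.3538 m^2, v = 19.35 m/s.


Fd = 0.5 * Cd * rho * A * v^2
Fd = 0.5 * 0.81 * 1.2 * 0.3538 * 19.35^2
v^2 = 374.4225
Fd = 0.5 * 0.81 * 1.2 * 0.3538 * 374.4225 = 64.3808 N

64.3808 N


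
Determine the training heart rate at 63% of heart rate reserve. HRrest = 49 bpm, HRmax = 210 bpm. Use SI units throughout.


Target = HRrest + pct*(HRmax - HRrest)
Heart rate reserve = HRmax - HRrest = 210 - 49 = 161 bpm
Fraction = 63% = 0.63
Target = 49 + 0.63 * 161
Target = 49 + 101.43 = 150.43 bpm

150.43 bpm


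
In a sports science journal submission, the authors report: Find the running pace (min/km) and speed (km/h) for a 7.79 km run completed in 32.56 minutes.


Pace = time / distance = 32.56 min / 7.79 km = 4.1797 min/km
Speed = distance / time_in_hours = 7.79 / 0.5427 hr
Speed = 14.355 km/h

4.1797 min/km, 14.355 km/h


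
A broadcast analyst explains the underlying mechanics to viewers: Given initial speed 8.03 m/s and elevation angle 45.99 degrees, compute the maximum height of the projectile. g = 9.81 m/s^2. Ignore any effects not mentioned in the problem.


H = (v*sin(theta))^2 / (2*g)
vy = v*sin(theta) = 8.03 * sin(45.99 deg) = 5.7753 m/s
H = vy^2 / (2*g) = 33.3544 / (2*9.81)
H = 33.3544 / 19.62 = 1.7 m

1.7 m


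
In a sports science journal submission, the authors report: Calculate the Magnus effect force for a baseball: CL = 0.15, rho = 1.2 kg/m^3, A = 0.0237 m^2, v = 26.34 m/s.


FM = 0.5 * CL * rho * A * v^2
FM = 0.5 * 0.15 * 1.2 * 0.0237 * 26.34^2
v^2 = 693.7956
FM = 0.5 * 0.15 * 1.2 * 0.0237 * 693.7956 = 1.4799 N

1.4799 N


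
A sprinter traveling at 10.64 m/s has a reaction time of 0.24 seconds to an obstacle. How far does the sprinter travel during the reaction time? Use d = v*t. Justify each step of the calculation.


d = v * t
d = 10.64 * 0.24
d = 2.5536 m

2.5536 m


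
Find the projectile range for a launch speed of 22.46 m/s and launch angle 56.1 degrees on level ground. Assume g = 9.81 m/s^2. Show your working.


R = v^2 * sin(2*theta) / g
Convert angle to radians: theta = 56.1 deg = 0.9791 rad
sin(2*theta) = sin(1.9583) = 0.9259
R = 22.46^2 * 0.9259 / 9.81
R = 504.4516 * 0.9259 / 9.81 = 47.6103 m

47.6103 m


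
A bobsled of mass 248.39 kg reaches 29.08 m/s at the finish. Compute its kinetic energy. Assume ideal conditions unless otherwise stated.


KE = 0.5 * m * v^2
KE = 0.5 * 248.39 * 29.08^2
KE = 0.5 * 248.39 * 845.6464 = 105025.0546 J

105025.0546 J


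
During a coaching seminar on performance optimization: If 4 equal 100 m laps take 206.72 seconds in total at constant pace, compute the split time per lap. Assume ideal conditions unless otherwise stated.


Split time = total_time / n_laps = 206.72 / 4
Split time = 51.68 s per lap

51.68 s


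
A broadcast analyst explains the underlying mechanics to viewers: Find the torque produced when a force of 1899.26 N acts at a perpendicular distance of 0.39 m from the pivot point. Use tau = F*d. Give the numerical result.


tau = F * d
tau = 1899.26 * 0.39
tau = 740.7114 N*m

740.7114 N*m


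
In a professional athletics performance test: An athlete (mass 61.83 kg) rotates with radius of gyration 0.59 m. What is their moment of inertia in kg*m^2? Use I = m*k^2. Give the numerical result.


I = m * k^2
I = 61.83 * 0.59^2
I = 61.83 * 0.3481 = 21.523 kg*m^2

21.523 kg*m^2


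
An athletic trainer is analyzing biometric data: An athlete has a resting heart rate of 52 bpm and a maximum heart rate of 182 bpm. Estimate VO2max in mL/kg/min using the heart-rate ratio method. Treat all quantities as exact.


VO2max = 15.3 * HRmax / HRrest
VO2max = 15.3 * 182 / 52
VO2max = 2784.6 / 52 = 53.55 mL/kg/min

53.55 mL/kg/min


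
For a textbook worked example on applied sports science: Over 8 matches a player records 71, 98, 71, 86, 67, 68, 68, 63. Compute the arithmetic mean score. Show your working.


Average = sum / n
Sum = 592
Average = 592 / 8 = 74

74


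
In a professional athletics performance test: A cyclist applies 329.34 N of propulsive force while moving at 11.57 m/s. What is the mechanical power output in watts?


P = F * v
P = 329.34 * 11.57
P = 3810.4638 W

3810.4638 W


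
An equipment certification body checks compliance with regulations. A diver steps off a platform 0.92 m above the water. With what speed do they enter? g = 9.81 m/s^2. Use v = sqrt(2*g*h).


v = sqrt(2 * g * h)
v = sqrt(2 * 9.81 * 0.92)
v = sqrt(18.0504) = 4.2486 m/s

4.2486 m/s


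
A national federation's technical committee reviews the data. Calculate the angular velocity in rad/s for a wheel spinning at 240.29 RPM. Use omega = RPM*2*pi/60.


omega = RPM * 2 * pi / 60
omega = 240.29 * 2 * 3.14159 / 60
omega = 1509.7866 / 60 = 25.1631 rad/s

25.1631 rad/s


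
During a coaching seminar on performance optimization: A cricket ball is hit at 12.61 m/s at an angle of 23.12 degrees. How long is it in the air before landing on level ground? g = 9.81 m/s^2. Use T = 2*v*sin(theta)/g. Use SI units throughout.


T = 2*v*sin(theta)/g
sin(theta) = sin(23.12 deg) = 0.3927
T = 2*12.61*0.3927 / 9.81
T = 9.9028 / 9.81 = 1.0095 s

1.0095 s


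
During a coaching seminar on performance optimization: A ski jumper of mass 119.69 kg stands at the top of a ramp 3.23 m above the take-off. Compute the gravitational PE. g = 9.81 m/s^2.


PE = m * g * h
PE = 119.69 * 9.81 * 3.23
PE = 1174.1589 * 3.23 = 3792.5332 J

3792.5332 J


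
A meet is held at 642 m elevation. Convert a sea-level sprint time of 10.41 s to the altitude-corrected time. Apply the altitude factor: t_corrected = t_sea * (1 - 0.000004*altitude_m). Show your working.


Correction factor = 1 - 0.000004 * 642 = 0.997432
t_corrected = t_sea * factor = 10.41 * 0.997432
t_corrected = 10.3833 s

10.3833 s


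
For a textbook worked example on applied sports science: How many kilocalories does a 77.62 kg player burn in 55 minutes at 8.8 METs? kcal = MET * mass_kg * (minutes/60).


kcal = MET * mass * time_hr
Convert time: 55 min = 0.9167 hr
kcal = 8.8 * 77.62 * 0.9167
kcal = 626.1347 kcal

626.1347 kcal


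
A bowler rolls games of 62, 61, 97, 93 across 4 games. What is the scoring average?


Average = sum / n
Sum = 313
Average = 313 / 4 = 78.25

78.25


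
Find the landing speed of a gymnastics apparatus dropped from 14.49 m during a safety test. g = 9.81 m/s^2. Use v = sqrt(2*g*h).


v = sqrt(2 * g * h)
v = sqrt(2 * 9.81 * 14.49)
v = sqrt(284.2938) = 16.861 m/s

16.861 m/s


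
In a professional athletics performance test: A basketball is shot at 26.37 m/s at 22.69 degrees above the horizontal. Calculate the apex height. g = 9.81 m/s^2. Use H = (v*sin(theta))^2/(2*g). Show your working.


H = (v*sin(theta))^2 / (2*g)
vy = v*sin(theta) = 26.37 * sin(22.69 deg) = 10.1721 m/s
H = vy^2 / (2*g) = 103.4715 / (2*9.81)
H = 103.4715 / 19.62 = 5.2738 m

5.2738 m


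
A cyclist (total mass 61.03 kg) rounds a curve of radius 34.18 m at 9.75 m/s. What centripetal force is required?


Fc = m * v^2 / r
v^2 = 9.75^2 = 95.0625
Fc = 61.03 * 95.0625 / 34.18
Fc = 5801.6644 / 34.18 = 169.7386 N

169.7386 N


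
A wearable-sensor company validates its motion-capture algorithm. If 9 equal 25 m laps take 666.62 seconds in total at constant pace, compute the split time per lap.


Split time = total_time / n_laps = 666.62 / 9
Split time = 74.0689 s per lap

74.0689 s


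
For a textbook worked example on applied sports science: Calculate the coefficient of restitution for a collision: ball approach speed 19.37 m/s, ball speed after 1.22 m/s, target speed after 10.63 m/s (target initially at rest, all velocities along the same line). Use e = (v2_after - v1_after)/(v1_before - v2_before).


e = (v2_after - v1_after) / (v1_before - v2_before)
Numerator = 10.63 - 1.22 = 9.41
Denominator = 19.37 - 0 = 19.37
e = 9.41 / 19.37 = 0.4858

0.4858


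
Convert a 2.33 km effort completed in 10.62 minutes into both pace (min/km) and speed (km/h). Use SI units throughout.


Pace = time / distance = 10.62 min / 2.33 km = 4.5579 min/km
Speed = distance / time_in_hours = 2.33 / 0.177 hr
Speed = 13.1638 km/h

4.5579 min/km, 13.1638 km/h


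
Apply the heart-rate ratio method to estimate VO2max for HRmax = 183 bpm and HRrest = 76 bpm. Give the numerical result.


VO2max = 15.3 * HRmax / HRrest
VO2max = 15.3 * 183 / 76
VO2max = 2799.9 / 76 = 36.8408 mL/kg/min

36.8408 mL/kg/min


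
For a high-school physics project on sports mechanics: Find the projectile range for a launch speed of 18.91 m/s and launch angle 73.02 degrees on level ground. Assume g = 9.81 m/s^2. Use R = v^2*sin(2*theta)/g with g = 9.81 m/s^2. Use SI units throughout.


R = v^2 * sin(2*theta) / g
Convert angle to radians: theta = 73.02 deg = 1.2744 rad
sin(2*theta) = sin(2.5489) = 0.5586
R = 18.91^2 * 0.5586 / 9.81
R = 357.5881 * 0.5586 / 9.81 = 20.3623 m

20.3623 m


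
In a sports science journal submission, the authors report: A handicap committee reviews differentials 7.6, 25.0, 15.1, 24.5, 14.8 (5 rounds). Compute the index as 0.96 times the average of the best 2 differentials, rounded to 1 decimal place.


All differentials: 7.6, 25.0, 15.1, 24.5, 14.8
Sorted: 7.6, 14.8, 15.1, 24.5, 25.0
Best 2: 7.6, 14.8
Average of best = 22.4 / 2 = 11.2
Raw index = 11.2 * 0.96 = 10.752
Handicap index = round(10.752, 1) = 10.8

10.8


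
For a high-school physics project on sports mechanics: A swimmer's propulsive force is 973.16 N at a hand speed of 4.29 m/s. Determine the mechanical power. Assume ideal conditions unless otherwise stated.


P = F * v
P = 973.16 * 4.29
P = 4174.8564 W

4174.8564 W


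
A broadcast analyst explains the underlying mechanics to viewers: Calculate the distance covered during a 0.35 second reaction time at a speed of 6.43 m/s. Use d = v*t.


d = v * t
d = 6.43 * 0.35
d = 2.2505 m

2.2505 m


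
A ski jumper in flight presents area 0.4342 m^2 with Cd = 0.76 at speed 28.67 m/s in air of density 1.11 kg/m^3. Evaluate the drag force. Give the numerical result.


Fd = 0.5 * Cd * rho * A * v^2
Fd = 0.5 * 0.76 * 1.11 * 0.4342 * 28.67^2
v^2 = 821.9689
Fd = 0.5 * 0.76 * 1.11 * 0.4342 * 821.9689 = 150.54 N

150.54 N


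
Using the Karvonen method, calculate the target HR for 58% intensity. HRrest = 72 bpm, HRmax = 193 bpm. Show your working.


Target = HRrest + pct*(HRmax - HRrest)
Heart rate reserve = HRmax - HRrest = 193 - 72 = 121 bpm
Fraction = 58% = 0.58
Target = 72 + 0.58 * 121
Target = 72 + 70.18 = 142.18 bpm

142.18 bpm


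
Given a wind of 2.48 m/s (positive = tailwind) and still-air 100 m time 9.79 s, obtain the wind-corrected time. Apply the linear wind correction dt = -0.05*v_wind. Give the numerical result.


dt = -0.05 * v_wind = -0.05 * 2.48 = -0.124 s
t_corrected = t_still + dt = 9.79 + (-0.124)
t_corrected = 9.666 s

9.666 s


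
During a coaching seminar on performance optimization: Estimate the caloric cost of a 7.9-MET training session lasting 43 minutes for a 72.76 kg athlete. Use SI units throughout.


kcal = MET * mass * time_hr
Convert time: 43 min = 0.7167 hr
kcal = 7.9 * 72.76 * 0.7167
kcal = 411.9429 kcal

411.9429 kcal


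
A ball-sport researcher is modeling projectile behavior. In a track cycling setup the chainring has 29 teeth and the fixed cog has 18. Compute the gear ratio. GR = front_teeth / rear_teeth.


GR = front_teeth / rear_teeth
GR = 29 / 18
GR = 1.6111

1.6111


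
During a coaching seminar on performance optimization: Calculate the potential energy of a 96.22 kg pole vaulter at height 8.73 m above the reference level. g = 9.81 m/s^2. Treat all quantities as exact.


PE = m * g * h
PE = 96.22 * 9.81 * 8.73
PE = 943.9182 * 8.73 = 8240.4059 J

8240.4059 J


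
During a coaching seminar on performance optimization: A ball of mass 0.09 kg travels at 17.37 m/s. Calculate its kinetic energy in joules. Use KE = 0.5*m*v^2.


KE = 0.5 * m * v^2
KE = 0.5 * 0.09 * 17.37^2
KE = 0.5 * 0.09 * 301.7169 = 13.5773 J

13.5773 J


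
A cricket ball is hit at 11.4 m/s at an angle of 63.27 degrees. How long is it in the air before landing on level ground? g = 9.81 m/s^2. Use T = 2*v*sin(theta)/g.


T = 2*v*sin(theta)/g
sin(theta) = sin(63.27 deg) = 0.8931
T = 2*11.4*0.8931 / 9.81
T = 20.3635 / 9.81 = 2.0758 s

2.0758 s


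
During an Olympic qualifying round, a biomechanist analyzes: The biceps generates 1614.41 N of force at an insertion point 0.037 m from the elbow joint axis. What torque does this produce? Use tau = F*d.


tau = F * d
tau = 1614.41 * 0.037
tau = 59.7332 N*m

59.7332 N*m


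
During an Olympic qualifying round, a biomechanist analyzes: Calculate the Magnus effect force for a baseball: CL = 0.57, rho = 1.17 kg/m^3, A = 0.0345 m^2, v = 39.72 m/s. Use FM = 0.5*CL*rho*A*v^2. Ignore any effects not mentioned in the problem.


FM = 0.5 * CL * rho * A * v^2
FM = 0.5 * 0.57 * 1.17 * 0.0345 * 39.72^2
v^2 = 1577.6784
FM = 0.5 * 0.57 * 1.17 * 0.0345 * 1577.6784 = 18.1497 N

18.1497 N


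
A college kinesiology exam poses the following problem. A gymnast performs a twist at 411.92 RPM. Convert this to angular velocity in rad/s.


omega = RPM * 2 * pi / 60
omega = 411.92 * 2 * 3.14159 / 60
omega = 2588.1697 / 60 = 43.1362 rad/s

43.1362 rad/s


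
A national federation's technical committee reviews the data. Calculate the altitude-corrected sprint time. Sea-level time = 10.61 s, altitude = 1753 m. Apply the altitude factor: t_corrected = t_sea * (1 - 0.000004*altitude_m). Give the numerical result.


Correction factor = 1 - 0.000004 * 1753 = 0.992988
t_corrected = t_sea * factor = 10.61 * 0.992988
t_corrected = 10.5356 s

10.5356 s


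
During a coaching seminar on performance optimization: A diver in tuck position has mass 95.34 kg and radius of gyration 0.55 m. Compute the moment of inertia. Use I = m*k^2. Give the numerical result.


I = m * k^2
I = 95.34 * 0.55^2
I = 95.34 * 0.3025 = 28.8404 kg*m^2

28.8404 kg*m^2


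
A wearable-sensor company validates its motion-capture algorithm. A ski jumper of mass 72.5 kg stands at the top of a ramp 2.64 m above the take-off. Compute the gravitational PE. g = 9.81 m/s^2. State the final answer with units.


PE = m * g * h
PE = 72.5 * 9.81 * 2.64
PE = 711.225 * 2.64 = 1877.634 J

1877.634 J


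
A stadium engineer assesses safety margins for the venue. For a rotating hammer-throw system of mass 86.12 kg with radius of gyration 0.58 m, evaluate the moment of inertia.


I = m * k^2
I = 86.12 * 0.58^2
I = 86.12 * 0.3364 = 28.9708 kg*m^2

28.9708 kg*m^2


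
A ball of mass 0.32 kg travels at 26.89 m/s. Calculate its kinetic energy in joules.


KE = 0.5 * m * v^2
KE = 0.5 * 0.32 * 26.89^2
KE = 0.5 * 0.32 * 723.0721 = 115.6915 J

115.6915 J


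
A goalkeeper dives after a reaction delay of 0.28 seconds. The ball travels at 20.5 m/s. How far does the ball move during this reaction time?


d = v * t
d = 20.5 * 0.28
d = 5.74 m

5.74 m


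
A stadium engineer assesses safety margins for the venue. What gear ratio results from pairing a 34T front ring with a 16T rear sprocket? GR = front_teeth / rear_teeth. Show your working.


GR = front_teeth / rear_teeth
GR = 34 / 16
GR = 2.125

2.125


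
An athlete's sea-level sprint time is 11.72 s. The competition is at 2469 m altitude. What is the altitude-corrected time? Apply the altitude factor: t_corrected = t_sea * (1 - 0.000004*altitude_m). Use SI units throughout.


Correction factor = 1 - 0.000004 * 2469 = 0.990124
t_corrected = t_sea * factor = 11.72 * 0.990124
t_corrected = 11.6043 s

11.6043 s


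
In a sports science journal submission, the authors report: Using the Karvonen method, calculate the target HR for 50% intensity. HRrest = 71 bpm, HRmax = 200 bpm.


Target = HRrest + pct*(HRmax - HRrest)
Heart rate reserve = HRmax - HRrest = 200 - 71 = 129 bpm
Fraction = 50% = 0.5
Target = 71 + 0.5 * 129
Target = 71 + 64.5 = 135.5 bpm

135.5 bpm


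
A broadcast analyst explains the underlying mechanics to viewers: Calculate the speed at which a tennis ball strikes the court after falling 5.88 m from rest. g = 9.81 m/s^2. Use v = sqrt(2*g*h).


v = sqrt(2 * g * h)
v = sqrt(2 * 9.81 * 5.88)
v = sqrt(115.3656) = 10.7408 m/s

10.7408 m/s


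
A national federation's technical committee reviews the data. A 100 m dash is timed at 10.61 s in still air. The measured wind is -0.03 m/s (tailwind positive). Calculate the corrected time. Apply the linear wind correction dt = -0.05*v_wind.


dt = -0.05 * v_wind = -0.05 * -0.03 = 0.0015 s
t_corrected = t_still + dt = 10.61 + (0.0015)
t_corrected = 10.6115 s

10.6115 s


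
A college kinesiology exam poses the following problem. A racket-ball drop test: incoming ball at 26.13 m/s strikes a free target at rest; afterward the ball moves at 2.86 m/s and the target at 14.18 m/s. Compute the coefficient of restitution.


e = (v2_after - v1_after) / (v1_before - v2_before)
Numerator = 14.18 - 2.86 = 11.32
Denominator = 26.13 - 0 = 26.13
e = 11.32 / 26.13 = 0.4332

0.4332


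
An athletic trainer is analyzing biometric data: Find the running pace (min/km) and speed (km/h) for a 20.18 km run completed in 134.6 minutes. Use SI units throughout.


Pace = time / distance = 134.6 min / 20.18 km = 6.67 min/km
Speed = distance / time_in_hours = 20.18 / 2.2433 hr
Speed = 8.9955 km/h

6.67 min/km, 8.9955 km/h


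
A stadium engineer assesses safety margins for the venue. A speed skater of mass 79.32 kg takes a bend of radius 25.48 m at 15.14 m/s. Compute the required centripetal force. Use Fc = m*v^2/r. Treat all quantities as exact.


Fc = m * v^2 / r
v^2 = 15.14^2 = 229.2196
Fc = 79.32 * 229.2196 / 25.48
Fc = 18181.6987 / 25.48 = 713.5675 N

713.5675 N


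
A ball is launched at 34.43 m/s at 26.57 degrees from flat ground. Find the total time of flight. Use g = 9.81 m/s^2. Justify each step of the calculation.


T = 2*v*sin(theta)/g
sin(theta) = sin(26.57 deg) = 0.4473
T = 2*34.43*0.4473 / 9.81
T = 30.8004 / 9.81 = 3.1397 s

3.1397 s


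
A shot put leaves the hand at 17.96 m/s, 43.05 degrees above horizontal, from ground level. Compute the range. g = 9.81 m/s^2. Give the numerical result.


R = v^2 * sin(2*theta) / g
Convert angle to radians: theta = 43.05 deg = 0.7514 rad
sin(2*theta) = sin(1.5027) = 0.9977
R = 17.96^2 * 0.9977 / 9.81
R = 322.5616 * 0.9977 / 9.81 = 32.8048 m

32.8048 m


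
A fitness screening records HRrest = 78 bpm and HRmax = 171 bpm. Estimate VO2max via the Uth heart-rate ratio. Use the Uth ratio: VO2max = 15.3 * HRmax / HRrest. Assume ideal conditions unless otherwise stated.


VO2max = 15.3 * HRmax / HRrest
VO2max = 15.3 * 171 / 78
VO2max = 2616.3 / 78 = 33.5423 mL/kg/min

33.5423 mL/kg/min


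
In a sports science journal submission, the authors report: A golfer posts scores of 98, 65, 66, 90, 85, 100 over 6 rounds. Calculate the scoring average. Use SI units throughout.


Average = sum / n
Sum = 504
Average = 504 / 6 = 84

84


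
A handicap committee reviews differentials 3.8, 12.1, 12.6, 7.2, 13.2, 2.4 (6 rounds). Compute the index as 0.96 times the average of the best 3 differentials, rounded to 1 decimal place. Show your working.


All differentials: 3.8, 12.1, 12.6, 7.2, 13.2, 2.4
Sorted: 2.4, 3.8, 7.2, 12.1, 12.6, 13.2
Best 3: 2.4, 3.8, 7.2
Average of best = 13.4 / 3 = 4.4667
Raw index = 4.4667 * 0.96 = 4.288
Handicap index = round(4.288, 1) = 4.3

4.3


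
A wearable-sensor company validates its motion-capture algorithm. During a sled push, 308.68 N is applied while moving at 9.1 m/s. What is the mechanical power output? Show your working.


P = F * v
P = 308.68 * 9.1
P = 2808.988 W

2808.988 W


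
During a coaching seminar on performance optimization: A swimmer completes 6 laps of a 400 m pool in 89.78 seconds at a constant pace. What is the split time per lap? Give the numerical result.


Split time = total_time / n_laps = 89.78 / 6
Split time = 14.9633 s per lap

14.9633 s


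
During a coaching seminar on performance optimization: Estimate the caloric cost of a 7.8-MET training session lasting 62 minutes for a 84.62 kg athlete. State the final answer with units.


kcal = MET * mass * time_hr
Convert time: 62 min = 1.0333 hr
kcal = 7.8 * 84.62 * 1.0333
kcal = 682.0372 kcal

682.0372 kcal


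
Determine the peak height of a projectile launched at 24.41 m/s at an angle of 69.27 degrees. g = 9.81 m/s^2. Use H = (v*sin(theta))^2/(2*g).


H = (v*sin(theta))^2 / (2*g)
vy = v*sin(theta) = 24.41 * sin(69.27 deg) = 22.8297 m/s
H = vy^2 / (2*g) = 521.1937 / (2*9.81)
H = 521.1937 / 19.62 = 26.5644 m

26.5644 m


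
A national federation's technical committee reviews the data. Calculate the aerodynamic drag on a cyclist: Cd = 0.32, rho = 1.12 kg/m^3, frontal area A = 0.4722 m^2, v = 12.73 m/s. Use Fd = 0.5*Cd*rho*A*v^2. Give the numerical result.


Fd = 0.5 * Cd * rho * A * v^2
Fd = 0.5 * 0.32 * 1.12 * 0.4722 * 12.73^2
v^2 = 162.0529
Fd = 0.5 * 0.32 * 1.12 * 0.4722 * 162.0529 = 13.7126 N

13.7126 N


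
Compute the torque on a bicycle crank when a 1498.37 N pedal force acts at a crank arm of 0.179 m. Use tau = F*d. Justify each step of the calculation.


tau = F * d
tau = 1498.37 * 0.179
tau = 268.2082 N*m

268.2082 N*m


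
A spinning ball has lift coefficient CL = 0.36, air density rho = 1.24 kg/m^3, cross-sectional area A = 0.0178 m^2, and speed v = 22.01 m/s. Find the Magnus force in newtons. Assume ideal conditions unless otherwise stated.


FM = 0.5 * CL * rho * A * v^2
FM = 0.5 * 0.36 * 1.24 * 0.0178 * 22.01^2
v^2 = 484.4401
FM = 0.5 * 0.36 * 1.24 * 0.0178 * 484.4401 = 1.9247 N

1.9247 N


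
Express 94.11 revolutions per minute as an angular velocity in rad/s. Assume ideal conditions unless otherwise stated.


omega = RPM * 2 * pi / 60
omega = 94.11 * 2 * 3.14159 / 60
omega = 591.3106 / 60 = 9.8552 rad/s

9.8552 rad/s


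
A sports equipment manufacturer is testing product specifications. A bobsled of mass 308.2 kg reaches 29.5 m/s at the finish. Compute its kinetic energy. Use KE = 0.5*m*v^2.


KE = 0.5 * m * v^2
KE = 0.5 * 308.2 * 29.5^2
KE = 0.5 * 308.2 * 870.25 = 134105.525 J

134105.525 J


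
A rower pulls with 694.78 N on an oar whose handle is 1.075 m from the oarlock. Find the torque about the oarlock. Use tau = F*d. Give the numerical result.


tau = F * d
tau = 694.78 * 1.075
tau = 746.8885 N*m

746.8885 N*m


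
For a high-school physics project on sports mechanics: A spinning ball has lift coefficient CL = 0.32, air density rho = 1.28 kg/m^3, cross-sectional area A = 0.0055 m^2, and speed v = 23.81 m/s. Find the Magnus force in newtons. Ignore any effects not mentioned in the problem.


FM = 0.5 * CL * rho * A * v^2
FM = 0.5 * 0.32 * 1.28 * 0.0055 * 23.81^2
v^2 = 566.9161
FM = 0.5 * 0.32 * 1.28 * 0.0055 * 566.9161 = 0.6386 N

0.6386 N


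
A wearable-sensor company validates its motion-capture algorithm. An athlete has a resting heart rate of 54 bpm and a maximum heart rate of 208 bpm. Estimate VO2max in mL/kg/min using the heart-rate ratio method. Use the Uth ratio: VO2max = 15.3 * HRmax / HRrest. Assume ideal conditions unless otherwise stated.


VO2max = 15.3 * HRmax / HRrest
VO2max = 15.3 * 208 / 54
VO2max = 3182.4 / 54 = 58.9333 mL/kg/min

58.9333 mL/kg/min


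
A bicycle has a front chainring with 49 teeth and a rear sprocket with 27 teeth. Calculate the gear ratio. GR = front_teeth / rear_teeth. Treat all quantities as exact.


GR = front_teeth / rear_teeth
GR = 49 / 27
GR = 1.8148

1.8148


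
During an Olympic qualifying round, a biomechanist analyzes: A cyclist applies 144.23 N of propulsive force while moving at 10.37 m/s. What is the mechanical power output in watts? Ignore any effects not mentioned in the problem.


P = F * v
P = 144.23 * 10.37
P = 1495.6651 W

1495.6651 W


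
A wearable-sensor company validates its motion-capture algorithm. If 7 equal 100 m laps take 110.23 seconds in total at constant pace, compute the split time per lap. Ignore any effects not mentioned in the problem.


Split time = total_time / n_laps = 110.23 / 7
Split time = 15.7471 s per lap

15.7471 s


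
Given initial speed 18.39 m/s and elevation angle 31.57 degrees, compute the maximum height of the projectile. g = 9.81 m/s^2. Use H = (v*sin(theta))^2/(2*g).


H = (v*sin(theta))^2 / (2*g)
vy = v*sin(theta) = 18.39 * sin(31.57 deg) = 9.6279 m/s
H = vy^2 / (2*g) = 92.6964 / (2*9.81)
H = 92.6964 / 19.62 = 4.7246 m

4.7246 m


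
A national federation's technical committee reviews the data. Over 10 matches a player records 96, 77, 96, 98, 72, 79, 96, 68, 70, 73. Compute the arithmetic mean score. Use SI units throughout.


Average = sum / n
Sum = 825
Average = 825 / 10 = 82.5

82.5


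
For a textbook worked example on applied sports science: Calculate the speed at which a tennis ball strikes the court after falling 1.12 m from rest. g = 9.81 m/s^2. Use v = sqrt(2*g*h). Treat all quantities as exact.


v = sqrt(2 * g * h)
v = sqrt(2 * 9.81 * 1.12)
v = sqrt(21.9744) = 4.6877 m/s

4.6877 m/s


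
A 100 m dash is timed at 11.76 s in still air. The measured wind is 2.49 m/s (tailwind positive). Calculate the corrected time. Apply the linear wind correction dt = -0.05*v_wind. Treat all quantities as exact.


dt = -0.05 * v_wind = -0.05 * 2.49 = -0.1245 s
t_corrected = t_still + dt = 11.76 + (-0.1245)
t_corrected = 11.6355 s

11.6355 s


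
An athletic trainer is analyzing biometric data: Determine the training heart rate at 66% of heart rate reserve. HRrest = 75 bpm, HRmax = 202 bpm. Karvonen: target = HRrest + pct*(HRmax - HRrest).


Target = HRrest + pct*(HRmax - HRrest)
Heart rate reserve = HRmax - HRrest = 202 - 75 = 127 bpm
Fraction = 66% = 0.66
Target = 75 + 0.66 * 127
Target = 75 + 83.82 = 158.82 bpm

158.82 bpm


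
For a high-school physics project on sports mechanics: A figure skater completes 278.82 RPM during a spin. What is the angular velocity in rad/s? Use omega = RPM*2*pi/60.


omega = RPM * 2 * pi / 60
omega = 278.82 * 2 * 3.14159 / 60
omega = 1751.8777 / 60 = 29.198 rad/s

29.198 rad/s


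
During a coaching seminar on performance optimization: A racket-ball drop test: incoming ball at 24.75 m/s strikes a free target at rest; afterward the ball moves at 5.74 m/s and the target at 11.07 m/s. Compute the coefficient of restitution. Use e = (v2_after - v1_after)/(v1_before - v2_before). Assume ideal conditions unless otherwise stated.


e = (v2_after - v1_after) / (v1_before - v2_before)
Numerator = 11.07 - 5.74 = 5.33
Denominator = 24.75 - 0 = 24.75
e = 5.33 / 24.75 = 0.2154

0.2154


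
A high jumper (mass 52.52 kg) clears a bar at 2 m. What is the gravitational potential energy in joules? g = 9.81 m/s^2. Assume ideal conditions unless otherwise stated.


PE = m * g * h
PE = 52.52 * 9.81 * 2
PE = 515.2212 * 2 = 1030.4424 J

1030.4424 J


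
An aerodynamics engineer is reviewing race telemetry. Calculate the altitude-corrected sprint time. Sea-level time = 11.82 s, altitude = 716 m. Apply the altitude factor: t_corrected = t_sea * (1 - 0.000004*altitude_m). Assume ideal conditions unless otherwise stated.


Correction factor = 1 - 0.000004 * 716 = 0.997136
t_corrected = t_sea * factor = 11.82 * 0.997136
t_corrected = 11.7861 s

11.7861 s


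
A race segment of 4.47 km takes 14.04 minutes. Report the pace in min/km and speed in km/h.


Pace = time / distance = 14.04 min / 4.47 km = 3.1409 min/km
Speed = distance / time_in_hours = 4.47 / 0.234 hr
Speed = 19.1026 km/h

3.1409 min/km, 19.1026 km/h


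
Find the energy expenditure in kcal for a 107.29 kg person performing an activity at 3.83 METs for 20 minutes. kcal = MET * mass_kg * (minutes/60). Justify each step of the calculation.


kcal = MET * mass * time_hr
Convert time: 20 min = 0.3333 hr
kcal = 3.83 * 107.29 * 0.3333
kcal = 136.9736 kcal

136.9736 kcal


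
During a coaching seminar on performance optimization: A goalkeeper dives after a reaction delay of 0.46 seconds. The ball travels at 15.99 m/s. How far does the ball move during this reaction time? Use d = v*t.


d = v * t
d = 15.99 * 0.46
d = 7.3554 m

7.3554 m


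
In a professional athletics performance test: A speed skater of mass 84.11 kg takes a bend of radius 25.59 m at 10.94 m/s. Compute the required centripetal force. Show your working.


Fc = m * v^2 / r
v^2 = 10.94^2 = 119.6836
Fc = 84.11 * 119.6836 / 25.59
Fc = 10066.5876 / 25.59 = 393.3797 N

393.3797 N


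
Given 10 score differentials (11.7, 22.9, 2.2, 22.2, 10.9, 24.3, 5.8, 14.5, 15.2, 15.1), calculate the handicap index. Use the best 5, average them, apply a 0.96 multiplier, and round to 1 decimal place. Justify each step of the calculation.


All differentials: 11.7, 22.9, 2.2, 22.2, 10.9, 24.3, 5.8, 14.5, 15.2, 15.1
Sorted: 2.2, 5.8, 10.9, 11.7, 14.5, 15.1, 15.2, 22.2, 22.9, 24.3
Best 5: 2.2, 5.8, 10.9, 11.7, 14.5
Average of best = 45.1 / 5 = 9.02
Raw index = 9.02 * 0.96 = 8.6592
Handicap index = round(8.6592, 1) = 8.7

8.7


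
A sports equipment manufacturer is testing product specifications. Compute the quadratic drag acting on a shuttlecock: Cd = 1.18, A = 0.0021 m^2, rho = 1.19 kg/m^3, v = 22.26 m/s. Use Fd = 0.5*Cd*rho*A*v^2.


Fd = 0.5 * Cd * rho * A * v^2
Fd = 0.5 * 1.18 * 1.19 * 0.0021 * 22.26^2
v^2 = 495.5076
Fd = 0.5 * 1.18 * 1.19 * 0.0021 * 495.5076 = 0.7306 N

0.7306 N


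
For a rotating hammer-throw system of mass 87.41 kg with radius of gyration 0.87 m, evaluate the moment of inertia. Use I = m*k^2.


I = m * k^2
I = 87.41 * 0.87^2
I = 87.41 * 0.7569 = 66.1606 kg*m^2

66.1606 kg*m^2


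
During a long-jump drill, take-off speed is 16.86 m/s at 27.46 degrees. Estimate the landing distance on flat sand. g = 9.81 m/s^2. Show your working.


R = v^2 * sin(2*theta) / g
Convert angle to radians: theta = 27.46 deg = 0.4793 rad
sin(2*theta) = sin(0.9585) = 0.8184
R = 16.86^2 * 0.8184 / 9.81
R = 284.2596 * 0.8184 / 9.81 = 23.7129 m

23.7129 m


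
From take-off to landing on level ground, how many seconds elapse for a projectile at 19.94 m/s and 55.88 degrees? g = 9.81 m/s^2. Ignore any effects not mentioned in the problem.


T = 2*v*sin(theta)/g
sin(theta) = sin(55.88 deg) = 0.8279
T = 2*19.94*0.8279 / 9.81
T = 33.0152 / 9.81 = 3.3655 s

3.3655 s


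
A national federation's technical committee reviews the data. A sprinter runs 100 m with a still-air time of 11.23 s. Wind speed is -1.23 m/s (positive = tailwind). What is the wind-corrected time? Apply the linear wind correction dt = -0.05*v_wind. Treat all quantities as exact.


dt = -0.05 * v_wind = -0.05 * -1.23 = 0.0615 s
t_corrected = t_still + dt = 11.23 + (0.0615)
t_corrected = 11.2915 s

11.2915 s


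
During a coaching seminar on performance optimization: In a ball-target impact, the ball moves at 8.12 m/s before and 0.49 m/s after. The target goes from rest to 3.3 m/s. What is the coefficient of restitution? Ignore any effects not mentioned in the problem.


e = (v2_after - v1_after) / (v1_before - v2_before)
Numerator = 3.3 - 0.49 = 2.81
Denominator = 8.12 - 0 = 8.12
e = 2.81 / 8.12 = 0.3461

0.3461


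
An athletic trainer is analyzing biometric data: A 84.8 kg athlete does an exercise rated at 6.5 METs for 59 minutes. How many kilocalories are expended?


kcal = MET * mass * time_hr
Convert time: 59 min = 0.9833 hr
kcal = 6.5 * 84.8 * 0.9833
kcal = 542.0133 kcal

542.0133 kcal


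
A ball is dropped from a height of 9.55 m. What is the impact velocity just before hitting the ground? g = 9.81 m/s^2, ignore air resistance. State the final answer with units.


v = sqrt(2 * g * h)
v = sqrt(2 * 9.81 * 9.55)
v = sqrt(187.371) = 13.6884 m/s

13.6884 m/s


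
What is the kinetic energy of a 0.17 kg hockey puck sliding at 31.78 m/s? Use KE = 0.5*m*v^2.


KE = 0.5 * m * v^2
KE = 0.5 * 0.17 * 31.78^2
KE = 0.5 * 0.17 * 1009.9684 = 85.8473 J

85.8473 J


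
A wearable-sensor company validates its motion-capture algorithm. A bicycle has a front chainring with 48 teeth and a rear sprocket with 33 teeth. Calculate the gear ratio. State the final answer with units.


GR = front_teeth / rear_teeth
GR = 48 / 33
GR = 1.4545

1.4545


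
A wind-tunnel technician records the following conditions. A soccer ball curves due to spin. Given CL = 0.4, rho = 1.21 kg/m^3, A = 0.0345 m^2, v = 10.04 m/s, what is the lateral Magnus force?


FM = 0.5 * CL * rho * A * v^2
FM = 0.5 * 0.4 * 1.21 * 0.0345 * 10.04^2
v^2 = 100.8016
FM = 0.5 * 0.4 * 1.21 * 0.0345 * 100.8016 = 0.8416 N

0.8416 N


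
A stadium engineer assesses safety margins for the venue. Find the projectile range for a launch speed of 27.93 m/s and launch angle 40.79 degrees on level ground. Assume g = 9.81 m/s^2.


R = v^2 * sin(2*theta) / g
Convert angle to radians: theta = 40.79 deg = 0.7119 rad
sin(2*theta) = sin(1.4238) = 0.9892
R = 27.93^2 * 0.9892 / 9.81
R = 780.0849 * 0.9892 / 9.81 = 78.6622 m

78.6622 m


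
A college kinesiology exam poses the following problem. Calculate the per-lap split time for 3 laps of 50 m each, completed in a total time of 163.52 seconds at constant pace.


Split time = total_time / n_laps = 163.52 / 3
Split time = 54.5067 s per lap

54.5067 s


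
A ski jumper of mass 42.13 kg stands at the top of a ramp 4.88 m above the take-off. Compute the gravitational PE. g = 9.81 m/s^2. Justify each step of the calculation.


PE = m * g * h
PE = 42.13 * 9.81 * 4.88
PE = 413.2953 * 4.88 = 2016.8811 J

2016.8811 J


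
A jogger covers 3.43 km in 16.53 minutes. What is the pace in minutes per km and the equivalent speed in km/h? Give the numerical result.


Pace = time / distance = 16.53 min / 3.43 km = 4.8192 min/km
Speed = distance / time_in_hours = 3.43 / 0.2755 hr
Speed = 12.4501 km/h

4.8192 min/km, 12.4501 km/h


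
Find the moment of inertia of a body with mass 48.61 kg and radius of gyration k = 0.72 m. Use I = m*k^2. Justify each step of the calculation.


I = m * k^2
I = 48.61 * 0.72^2
I = 48.61 * 0.5184 = 25.1994 kg*m^2

25.1994 kg*m^2


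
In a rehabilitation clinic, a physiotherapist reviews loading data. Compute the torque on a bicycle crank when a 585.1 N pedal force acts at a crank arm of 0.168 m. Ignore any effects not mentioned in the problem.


tau = F * d
tau = 585.1 * 0.168
tau = 98.2968 N*m

98.2968 N*m


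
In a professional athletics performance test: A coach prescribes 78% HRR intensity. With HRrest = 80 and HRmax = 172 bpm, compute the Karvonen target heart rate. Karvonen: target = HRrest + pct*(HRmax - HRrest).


Target = HRrest + pct*(HRmax - HRrest)
Heart rate reserve = HRmax - HRrest = 172 - 80 = 92 bpm
Fraction = 78% = 0.78
Target = 80 + 0.78 * 92
Target = 80 + 71.76 = 151.76 bpm

151.76 bpm


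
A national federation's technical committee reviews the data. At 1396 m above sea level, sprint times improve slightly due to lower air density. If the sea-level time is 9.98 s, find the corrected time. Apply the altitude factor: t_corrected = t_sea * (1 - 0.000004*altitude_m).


Correction factor = 1 - 0.000004 * 1396 = 0.994416
t_corrected = t_sea * factor = 9.98 * 0.994416
t_corrected = 9.9243 s

9.9243 s


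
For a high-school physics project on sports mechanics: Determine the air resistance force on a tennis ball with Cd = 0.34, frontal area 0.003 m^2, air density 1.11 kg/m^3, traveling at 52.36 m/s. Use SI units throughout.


Fd = 0.5 * Cd * rho * A * v^2
Fd = 0.5 * 0.34 * 1.11 * 0.003 * 52.36^2
v^2 = 2741.5696
Fd = 0.5 * 0.34 * 1.11 * 0.003 * 2741.5696 = 1.552 N

1.552 N


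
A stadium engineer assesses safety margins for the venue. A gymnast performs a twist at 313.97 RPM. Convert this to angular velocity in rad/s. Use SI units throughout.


omega = RPM * 2 * pi / 60
omega = 313.97 * 2 * 3.14159 / 60
omega = 1972.7317 / 60 = 32.8789 rad/s

32.8789 rad/s


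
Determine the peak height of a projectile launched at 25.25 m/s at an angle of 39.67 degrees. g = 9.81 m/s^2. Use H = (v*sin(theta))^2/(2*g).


H = (v*sin(theta))^2 / (2*g)
vy = v*sin(theta) = 25.25 * sin(39.67 deg) = 16.1187 m/s
H = vy^2 / (2*g) = 259.8129 / (2*9.81)
H = 259.8129 / 19.62 = 13.2422 m

13.2422 m


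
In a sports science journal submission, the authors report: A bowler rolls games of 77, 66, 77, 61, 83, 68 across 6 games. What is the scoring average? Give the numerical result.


Average = sum / n
Sum = 432
Average = 432 / 6 = 72

72


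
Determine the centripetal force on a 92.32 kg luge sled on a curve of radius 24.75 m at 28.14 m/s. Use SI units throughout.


Fc = m * v^2 / r
v^2 = 28.14^2 = 791.8596
Fc = 92.32 * 791.8596 / 24.75
Fc = 73104.4783 / 24.75 = 2953.7163 N

2953.7163 N


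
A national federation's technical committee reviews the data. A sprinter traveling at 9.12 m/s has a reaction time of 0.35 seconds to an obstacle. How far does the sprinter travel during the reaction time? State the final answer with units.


d = v * t
d = 9.12 * 0.35
d = 3.192 m

3.192 m


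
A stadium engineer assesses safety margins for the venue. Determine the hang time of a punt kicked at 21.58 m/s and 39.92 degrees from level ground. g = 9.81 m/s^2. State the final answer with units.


T = 2*v*sin(theta)/g
sin(theta) = sin(39.92 deg) = 0.6417
T = 2*21.58*0.6417 / 9.81
T = 27.6965 / 9.81 = 2.8233 s

2.8233 s


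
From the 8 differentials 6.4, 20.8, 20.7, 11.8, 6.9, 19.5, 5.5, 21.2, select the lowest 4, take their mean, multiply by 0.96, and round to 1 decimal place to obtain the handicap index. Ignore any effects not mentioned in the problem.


All differentials: 6.4, 20.8, 20.7, 11.8, 6.9, 19.5, 5.5, 21.2
Sorted: 5.5, 6.4, 6.9, 11.8, 19.5, 20.7, 20.8, 21.2
Best 4: 5.5, 6.4, 6.9, 11.8
Average of best = 30.6 / 4 = 7.65
Raw index = 7.65 * 0.96 = 7.344
Handicap index = round(7.344, 1) = 7.3

7.3


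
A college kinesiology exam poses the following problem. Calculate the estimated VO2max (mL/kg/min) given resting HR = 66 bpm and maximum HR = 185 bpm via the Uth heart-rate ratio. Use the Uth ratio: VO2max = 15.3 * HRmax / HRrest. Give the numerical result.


VO2max = 15.3 * HRmax / HRrest
VO2max = 15.3 * 185 / 66
VO2max = 2830.5 / 66 = 42.8864 mL/kg/min

42.8864 mL/kg/min


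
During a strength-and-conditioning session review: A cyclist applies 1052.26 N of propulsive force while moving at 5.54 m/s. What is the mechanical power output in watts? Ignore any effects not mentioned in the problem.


P = F * v
P = 1052.26 * 5.54
P = 5829.5204 W

5829.5204 W
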